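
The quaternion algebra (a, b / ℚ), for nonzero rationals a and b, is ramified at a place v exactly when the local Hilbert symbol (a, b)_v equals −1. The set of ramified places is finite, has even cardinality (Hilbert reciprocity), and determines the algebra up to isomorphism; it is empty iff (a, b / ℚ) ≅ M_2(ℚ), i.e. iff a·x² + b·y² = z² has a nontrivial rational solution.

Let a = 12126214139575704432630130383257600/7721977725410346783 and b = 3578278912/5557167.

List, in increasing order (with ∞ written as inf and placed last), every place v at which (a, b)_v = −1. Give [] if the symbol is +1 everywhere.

[7, 23, 31, 47]

(a, b) ≡ (6129262433, 144739) mod (ℚ^×)²; places V = {2, 3, 5, 7, 11, 13, 17, 23, 29, 31, 47, 53, ∞}.
(a,b)_∞: sgn(6129262433)=+, sgn(144739)=+, so +1.
(a,b)_13: α=6, u≡5; β=2, v≡1 (mod 13); (5|13)=-1, (1|13)=+1; sign (−1)^0·-1^2·+1^6 = +1.
(a,b)_5: α=2, u≡3; β=0, v≡1 (mod 5); (3|5)=-1, (1|5)=+1; sign (−1)^0·-1^0·+1^2 = +1.
(a,b)_29: α=3, u≡14; β=1, v≡17 (mod 29); (14|29)=-1, (17|29)=-1; sign (−1)^0·-1^1·-1^3 = +1.
(a,b)_7: α=-5, u≡5; β=-1, v≡3 (mod 7); (5|7)=-1, (3|7)=-1; sign (−1)^1·-1^-1·-1^-5 = -1.
(a,b)_11: α=-4, u≡8; β=-2, v≡5 (mod 11); (8|11)=-1, (5|11)=+1; sign (−1)^0·-1^-2·+1^-4 = +1.
(a,b)_3: α=-22, u≡2; β=-8, v≡1 (mod 3); (2|3)=-1, (1|3)=+1; sign (−1)^0·-1^-8·+1^-22 = +1.
(a,b)_23: α=3, u≡14; β=1, v≡15 (mod 23); (14|23)=-1, (15|23)=-1; sign (−1)^1·-1^1·-1^3 = -1.
(a,b)_53: α=1, u≡40; β=0, v≡7 (mod 53); (40|53)=+1, (7|53)=+1; sign (−1)^0·+1^0·+1^1 = +1.
(a,b)_2: α=28, β=10; u≡1, v≡3 (mod 8); ε(u)ε(v)=0·1, αω(v)=28·1, βω(u)=10·0; sum ≡ 0  ⇒  +1.
(a,b)_31: α=3, u≡9; β=1, v≡16 (mod 31); (9|31)=+1, (16|31)=+1; sign (−1)^1·+1^1·+1^3 = -1.
(a,b)_47: α=1, u≡29; β=0, v≡30 (mod 47); (29|47)=-1, (30|47)=-1; sign (−1)^0·-1^0·-1^1 = -1.
(a,b)_17: α=1, u≡9; β=0, v≡16 (mod 17); (9|17)=+1, (16|17)=+1; sign (−1)^0·+1^0·+1^1 = +1.
|Ram(6129262433, 144739)| = 4, even; anisotropic at {7, 23, 31, 47}.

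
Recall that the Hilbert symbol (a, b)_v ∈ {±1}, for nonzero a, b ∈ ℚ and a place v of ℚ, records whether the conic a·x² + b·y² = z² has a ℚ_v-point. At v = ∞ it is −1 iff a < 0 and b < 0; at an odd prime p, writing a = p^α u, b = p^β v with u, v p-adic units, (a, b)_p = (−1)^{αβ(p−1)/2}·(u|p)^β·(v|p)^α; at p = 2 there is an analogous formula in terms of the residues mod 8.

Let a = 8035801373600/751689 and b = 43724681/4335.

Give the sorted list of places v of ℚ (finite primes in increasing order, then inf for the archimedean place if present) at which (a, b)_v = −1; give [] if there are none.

[3, 7]

(a, b) ≡ (26, 15015) mod (ℚ^×)²; places V = {2, 3, 5, 7, 11, 13, 17, 19, ∞}.
(a,b)_7: α=2, u≡6; β=1, v≡5 (mod 7); (6|7)=-1, (5|7)=-1; sign (−1)^0·-1^1·-1^2 = -1.
(a,b)_5: α=2, u≡1; β=-1, v≡3 (mod 5); (1|5)=+1, (3|5)=-1; sign (−1)^0·+1^-1·-1^2 = +1.
(a,b)_19: α=4, u≡11; β=2, v≡5 (mod 19); (11|19)=+1, (5|19)=+1; sign (−1)^0·+1^2·+1^4 = +1.
(a,b)_17: α=-4, u≡2; β=-2, v≡8 (mod 17); (2|17)=+1, (8|17)=+1; sign (−1)^0·+1^-2·+1^-4 = +1.
(a,b)_2: α=5, β=0; u≡5, v≡7 (mod 8); ε(u)ε(v)=0·1, αω(v)=5·0, βω(u)=0·1; sum ≡ 0  ⇒  +1.
(a,b)_13: α=1, u≡8; β=1, v≡2 (mod 13); (8|13)=-1, (2|13)=-1; sign (−1)^0·-1^1·-1^1 = +1.
(a,b)_11: α=2, u≡3; β=3, v≡5 (mod 11); (3|11)=+1, (5|11)=+1; sign (−1)^0·+1^3·+1^2 = +1.
(a,b)_3: α=-2, u≡2; β=-1, v≡1 (mod 3); (2|3)=-1, (1|3)=+1; sign (−1)^0·-1^-1·+1^-2 = -1.
(a,b)_∞: sgn(26)=+, sgn(15015)=+, so +1.
|Ram(26, 15015)| = 2, even; anisotropic at {3, 7}.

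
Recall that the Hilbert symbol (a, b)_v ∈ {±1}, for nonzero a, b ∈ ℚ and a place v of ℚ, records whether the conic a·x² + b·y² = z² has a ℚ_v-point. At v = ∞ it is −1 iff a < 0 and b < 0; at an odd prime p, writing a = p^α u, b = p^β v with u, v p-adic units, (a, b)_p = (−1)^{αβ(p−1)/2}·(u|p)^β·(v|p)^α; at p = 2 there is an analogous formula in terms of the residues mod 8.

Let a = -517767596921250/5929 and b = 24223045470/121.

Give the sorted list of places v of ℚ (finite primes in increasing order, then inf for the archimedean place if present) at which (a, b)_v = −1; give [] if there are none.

[2, 3]

Mod squares: a ≡ -1794, b ≡ 170430. Check v ∈ {∞, 2, 3, 5, 7, 11, 13, 19, 23, 29}.
v=13: a=13^3·(≡7), b=13^3·(≡7) mod 13; (7|13)=-1, (7|13)=-1; (−1)^{3·3·6}·(-1)^3·(-1)^3 = +1.
v=7: a=7^-2·(≡5), b=7^0·(≡4) mod 7; (5|7)=-1, (4|7)=+1; (−1)^{-2·0·3}·(-1)^0·(+1)^-2 = +1.
v=23: a=23^1·(≡17), b=23^1·(≡8) mod 23; (17|23)=-1, (8|23)=+1; (−1)^{1·1·11}·(-1)^1·(+1)^1 = +1.
v=∞: -1794 < 0 and 170430 > 0  ⇒  (a,b)_∞ = +1.
v=3: a=3^3·(≡2), b=3^1·(≡2) mod 3; (2|3)=-1, (2|3)=-1; (−1)^{3·1·1}·(-1)^1·(-1)^3 = -1.
v=2: v_2(a)=1, v_2(b)=1; units ≡ 7, 7 (mod 8); ε·ε+αω+βω = 1·1+1·0+1·0 ≡ 1  ⇒  (a,b)_2 = -1.
v=29: a=29^2·(≡20), b=29^2·(≡3) mod 29; (20|29)=+1, (3|29)=-1; (−1)^{2·2·14}·(+1)^2·(-1)^2 = +1.
v=19: a=19^2·(≡4), b=19^1·(≡8) mod 19; (4|19)=+1, (8|19)=-1; (−1)^{2·1·9}·(+1)^1·(-1)^2 = +1.
v=11: a=11^-2·(≡10), b=11^-2·(≡8) mod 11; (10|11)=-1, (8|11)=-1; (−1)^{-2·-2·5}·(-1)^-2·(-1)^-2 = +1.
v=5: a=5^4·(≡4), b=5^1·(≡4) mod 5; (4|5)=+1, (4|5)=+1; (−1)^{4·1·2}·(+1)^1·(+1)^4 = +1.
Ram(-1794, 170430) = {2, 3}; no ℚ_2-point on the conic.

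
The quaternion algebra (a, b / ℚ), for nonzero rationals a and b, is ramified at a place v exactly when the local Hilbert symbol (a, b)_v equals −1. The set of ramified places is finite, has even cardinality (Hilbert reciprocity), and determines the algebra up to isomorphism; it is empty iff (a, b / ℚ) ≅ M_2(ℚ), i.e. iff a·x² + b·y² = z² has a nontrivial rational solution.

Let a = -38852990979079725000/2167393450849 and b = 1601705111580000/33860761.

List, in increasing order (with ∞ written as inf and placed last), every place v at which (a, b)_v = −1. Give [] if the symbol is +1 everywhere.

[5, 17]

(a, b) ≡ (-6290, 102) mod (ℚ^×)²; places V = {2, 3, 5, 7, 11, 17, 23, 37, ∞}.
(a,b)_5: α=5, u≡2; β=4, v≡3 (mod 5); (2|5)=-1, (3|5)=-1; sign (−1)^0·-1^4·-1^5 = -1.
(a,b)_2: α=3, β=5; u≡7, v≡3 (mod 8); ε(u)ε(v)=1·1, αω(v)=3·1, βω(u)=5·0; sum ≡ 0  ⇒  +1.
(a,b)_23: α=-6, u≡3; β=-4, v≡5 (mod 23); (3|23)=+1, (5|23)=-1; sign (−1)^0·+1^-4·-1^-6 = +1.
(a,b)_3: α=2, u≡1; β=5, v≡1 (mod 3); (1|3)=+1, (1|3)=+1; sign (−1)^0·+1^5·+1^2 = +1.
(a,b)_37: α=3, u≡14; β=2, v≡26 (mod 37); (14|37)=-1, (26|37)=+1; sign (−1)^0·-1^2·+1^3 = +1.
(a,b)_17: α=5, u≡15; β=3, v≡12 (mod 17); (15|17)=+1, (12|17)=-1; sign (−1)^0·+1^3·-1^5 = -1.
(a,b)_7: α=4, u≡3; β=2, v≡2 (mod 7); (3|7)=-1, (2|7)=+1; sign (−1)^0·-1^2·+1^4 = +1.
(a,b)_∞: sgn(-6290)=−, sgn(102)=+, so +1.
(a,b)_11: α=-4, u≡8; β=-2, v≡9 (mod 11); (8|11)=-1, (9|11)=+1; sign (−1)^0·-1^-2·+1^-4 = +1.
Ram(-6290, 102) = {5, 17}; no ℚ_5-point on the conic.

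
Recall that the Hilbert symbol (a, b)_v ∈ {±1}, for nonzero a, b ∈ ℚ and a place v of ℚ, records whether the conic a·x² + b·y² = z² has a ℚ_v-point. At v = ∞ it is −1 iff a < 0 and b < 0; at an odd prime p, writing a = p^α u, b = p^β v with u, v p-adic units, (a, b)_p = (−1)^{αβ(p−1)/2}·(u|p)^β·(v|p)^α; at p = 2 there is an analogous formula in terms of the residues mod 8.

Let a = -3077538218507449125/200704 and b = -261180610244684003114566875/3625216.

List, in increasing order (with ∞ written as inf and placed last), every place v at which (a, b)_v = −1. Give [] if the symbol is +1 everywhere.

[5, 11, 19, 23, 29, inf]

(a, b) ≡ (-63365, -627) mod (ℚ^×)²; places V = {2, 3, 5, 7, 11, 13, 17, 19, 23, 29, ∞}.
(a,b)_23: α=1, u≡22; β=2, v≡19 (mod 23); (22|23)=-1, (19|23)=-1; sign (−1)^0·-1^2·-1^1 = -1.
(a,b)_11: α=2, u≡8; β=3, v≡3 (mod 11); (8|11)=-1, (3|11)=+1; sign (−1)^0·-1^3·+1^2 = -1.
(a,b)_7: α=-2, u≡5; β=-2, v≡3 (mod 7); (5|7)=-1, (3|7)=-1; sign (−1)^0·-1^-2·-1^-2 = +1.
(a,b)_5: α=3, u≡3; β=4, v≡3 (mod 5); (3|5)=-1, (3|5)=-1; sign (−1)^0·-1^4·-1^3 = -1.
(a,b)_∞: sgn(-63365)=−, sgn(-627)=−, so -1.
(a,b)_2: α=-12, β=-8; u≡3, v≡5 (mod 8); ε(u)ε(v)=1·0, αω(v)=-12·1, βω(u)=-8·1; sum ≡ 0  ⇒  +1.
(a,b)_13: α=2, u≡3; β=0, v≡10 (mod 13); (3|13)=+1, (10|13)=+1; sign (−1)^0·+1^0·+1^2 = +1.
(a,b)_29: α=1, u≡2; β=2, v≡12 (mod 29); (2|29)=-1, (12|29)=-1; sign (−1)^0·-1^2·-1^1 = -1.
(a,b)_17: α=0, u≡11; β=-2, v≡16 (mod 17); (11|17)=-1, (16|17)=+1; sign (−1)^0·-1^-2·+1^0 = +1.
(a,b)_3: α=6, u≡1; β=7, v≡1 (mod 3); (1|3)=+1, (1|3)=+1; sign (−1)^0·+1^7·+1^6 = +1.
(a,b)_19: α=5, u≡4; β=9, v≡1 (mod 19); (4|19)=+1, (1|19)=+1; sign (−1)^1·+1^9·+1^5 = -1.
(-63365, -627 / ℚ) ramifies at {5, 11, 19, 23, 29, ∞}: a division algebra.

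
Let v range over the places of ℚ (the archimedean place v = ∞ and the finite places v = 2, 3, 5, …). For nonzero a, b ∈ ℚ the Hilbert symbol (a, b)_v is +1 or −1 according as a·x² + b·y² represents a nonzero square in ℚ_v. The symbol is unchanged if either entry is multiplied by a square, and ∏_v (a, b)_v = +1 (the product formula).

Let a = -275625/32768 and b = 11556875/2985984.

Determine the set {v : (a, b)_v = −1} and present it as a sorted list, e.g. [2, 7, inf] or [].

[]

Mod squares: a ≡ -2, b ≡ 11. Check v ∈ {∞, 2, 3, 5, 7, 11, 41}.
v=5: a=5^4·(≡3), b=5^4·(≡4) mod 5; (3|5)=-1, (4|5)=+1; (−1)^{4·4·2}·(-1)^4·(+1)^4 = +1.
v=41: a=41^0·(≡2), b=41^2·(≡19) mod 41; (2|41)=+1, (19|41)=-1; (−1)^{0·2·20}·(+1)^2·(-1)^0 = +1.
v=3: a=3^2·(≡1), b=3^-6·(≡2) mod 3; (1|3)=+1, (2|3)=-1; (−1)^{2·-6·1}·(+1)^-6·(-1)^2 = +1.
v=2: v_2(a)=-15, v_2(b)=-12; units ≡ 7, 3 (mod 8); ε·ε+αω+βω = 1·1+-15·1+-12·0 ≡ 0  ⇒  (a,b)_2 = +1.
v=7: a=7^2·(≡3), b=7^0·(≡1) mod 7; (3|7)=-1, (1|7)=+1; (−1)^{2·0·3}·(-1)^0·(+1)^2 = +1.
v=11: a=11^0·(≡9), b=11^1·(≡4) mod 11; (9|11)=+1, (4|11)=+1; (−1)^{0·1·5}·(+1)^1·(+1)^0 = +1.
v=∞: -2 < 0 and 11 > 0  ⇒  (a,b)_∞ = +1.
Ram(a, b) = ∅: the form -2·x² + 11·y² − z² is isotropic over every ℚ_v, so by Hasse–Minkowski it is isotropic over ℚ.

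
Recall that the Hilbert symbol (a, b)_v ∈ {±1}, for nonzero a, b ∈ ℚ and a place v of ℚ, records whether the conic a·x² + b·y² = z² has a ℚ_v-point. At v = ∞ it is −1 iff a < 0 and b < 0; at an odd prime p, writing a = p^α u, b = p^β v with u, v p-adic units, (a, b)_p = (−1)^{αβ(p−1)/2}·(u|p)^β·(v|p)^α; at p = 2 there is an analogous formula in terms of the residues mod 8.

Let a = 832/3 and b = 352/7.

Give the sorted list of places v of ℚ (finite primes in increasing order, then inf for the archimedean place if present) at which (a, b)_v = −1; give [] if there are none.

[11, 13]

Mod squares: a ≡ 39, b ≡ 154. Check v ∈ {∞, 2, 3, 7, 11, 13}.
v=11: a=11^0·(≡6), b=11^1·(≡3) mod 11; (6|11)=-1, (3|11)=+1; (−1)^{0·1·5}·(-1)^1·(+1)^0 = -1.
v=2: v_2(a)=6, v_2(b)=5; units ≡ 7, 5 (mod 8); ε·ε+αω+βω = 1·0+6·1+5·0 ≡ 0  ⇒  (a,b)_2 = +1.
v=3: a=3^-1·(≡1), b=3^0·(≡1) mod 3; (1|3)=+1, (1|3)=+1; (−1)^{-1·0·1}·(+1)^0·(+1)^-1 = +1.
v=∞: 39 > 0 and 154 > 0  ⇒  (a,b)_∞ = +1.
v=7: a=7^0·(≡2), b=7^-1·(≡2) mod 7; (2|7)=+1, (2|7)=+1; (−1)^{0·-1·3}·(+1)^-1·(+1)^0 = +1.
v=13: a=13^1·(≡4), b=13^0·(≡2) mod 13; (4|13)=+1, (2|13)=-1; (−1)^{1·0·6}·(+1)^0·(-1)^1 = -1.
(39, 154 / ℚ) ramifies at {11, 13}: a division algebra.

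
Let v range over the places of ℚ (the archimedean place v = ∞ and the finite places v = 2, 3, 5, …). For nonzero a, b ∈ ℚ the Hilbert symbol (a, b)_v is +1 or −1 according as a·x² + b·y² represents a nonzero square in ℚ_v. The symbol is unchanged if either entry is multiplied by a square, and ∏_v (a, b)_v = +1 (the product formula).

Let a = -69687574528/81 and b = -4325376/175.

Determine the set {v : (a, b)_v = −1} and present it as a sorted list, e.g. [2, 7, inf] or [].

[2, 3, 13, inf]

(a, b) ≡ (-13, -462) mod (ℚ^×)²; places V = {2, 3, 5, 7, 11, 13, ∞}.
(a,b)_11: α=2, u≡5; β=1, v≡10 (mod 11); (5|11)=+1, (10|11)=-1; sign (−1)^0·+1^1·-1^2 = +1.
(a,b)_2: α=18, β=17; u≡3, v≡1 (mod 8); ε(u)ε(v)=1·0, αω(v)=18·0, βω(u)=17·1; sum ≡ 1  ⇒  -1.
(a,b)_13: α=3, u≡10; β=0, v≡6 (mod 13); (10|13)=+1, (6|13)=-1; sign (−1)^0·+1^0·-1^3 = -1.
(a,b)_3: α=-4, u≡2; β=1, v≡2 (mod 3); (2|3)=-1, (2|3)=-1; sign (−1)^0·-1^1·-1^-4 = -1.
(a,b)_5: α=0, u≡2; β=-2, v≡2 (mod 5); (2|5)=-1, (2|5)=-1; sign (−1)^0·-1^-2·-1^0 = +1.
(a,b)_∞: sgn(-13)=−, sgn(-462)=−, so -1.
(a,b)_7: α=0, u≡4; β=-1, v≡2 (mod 7); (4|7)=+1, (2|7)=+1; sign (−1)^0·+1^-1·+1^0 = +1.
|Ram(-13, -462)| = 4, even; anisotropic at {2, 3, 13, ∞}.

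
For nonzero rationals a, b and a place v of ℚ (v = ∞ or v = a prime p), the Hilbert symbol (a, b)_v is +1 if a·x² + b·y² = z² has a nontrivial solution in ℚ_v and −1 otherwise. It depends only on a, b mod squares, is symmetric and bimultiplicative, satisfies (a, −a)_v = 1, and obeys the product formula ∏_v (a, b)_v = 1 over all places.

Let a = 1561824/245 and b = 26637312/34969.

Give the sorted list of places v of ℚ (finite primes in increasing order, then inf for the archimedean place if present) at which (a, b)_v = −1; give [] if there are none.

[2, 3, 5, 13, 17, 23]

Mod squares: a ≡ 54230, b ≡ 26013. Check v ∈ {∞, 2, 3, 5, 7, 11, 13, 17, 23, 29}.
v=∞: 54230 > 0 and 26013 > 0  ⇒  (a,b)_∞ = +1.
v=13: a=13^0·(≡11), b=13^1·(≡10) mod 13; (11|13)=-1, (10|13)=+1; (−1)^{0·1·6}·(-1)^1·(+1)^0 = -1.
v=3: a=3^2·(≡2), b=3^1·(≡1) mod 3; (2|3)=-1, (1|3)=+1; (−1)^{2·1·1}·(-1)^1·(+1)^2 = -1.
v=2: v_2(a)=5, v_2(b)=10; units ≡ 3, 5 (mod 8); ε·ε+αω+βω = 1·0+5·1+10·1 ≡ 1  ⇒  (a,b)_2 = -1.
v=7: a=7^-2·(≡1), b=7^0·(≡4) mod 7; (1|7)=+1, (4|7)=+1; (−1)^{-2·0·3}·(+1)^0·(+1)^-2 = +1.
v=11: a=11^1·(≡6), b=11^-2·(≡3) mod 11; (6|11)=-1, (3|11)=+1; (−1)^{1·-2·5}·(-1)^-2·(+1)^1 = +1.
v=23: a=23^0·(≡19), b=23^1·(≡13) mod 23; (19|23)=-1, (13|23)=+1; (−1)^{0·1·11}·(-1)^1·(+1)^0 = -1.
v=29: a=29^1·(≡27), b=29^1·(≡21) mod 29; (27|29)=-1, (21|29)=-1; (−1)^{1·1·14}·(-1)^1·(-1)^1 = +1.
v=17: a=17^1·(≡3), b=17^-2·(≡6) mod 17; (3|17)=-1, (6|17)=-1; (−1)^{1·-2·8}·(-1)^-2·(-1)^1 = -1.
v=5: a=5^-1·(≡1), b=5^0·(≡3) mod 5; (1|5)=+1, (3|5)=-1; (−1)^{-1·0·2}·(+1)^0·(-1)^-1 = -1.
(54230, 26013 / ℚ) ramifies at {2, 3, 5, 13, 17, 23}: a division algebra.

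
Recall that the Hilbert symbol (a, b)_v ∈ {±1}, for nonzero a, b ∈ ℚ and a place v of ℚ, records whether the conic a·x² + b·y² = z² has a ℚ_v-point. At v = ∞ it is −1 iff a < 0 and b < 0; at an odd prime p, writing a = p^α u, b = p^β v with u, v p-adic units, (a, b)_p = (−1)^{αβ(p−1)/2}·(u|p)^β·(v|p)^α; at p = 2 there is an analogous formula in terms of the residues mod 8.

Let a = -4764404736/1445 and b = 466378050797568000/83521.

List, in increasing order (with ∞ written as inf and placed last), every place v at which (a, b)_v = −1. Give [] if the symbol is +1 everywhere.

Mod squares: a ≡ -15295, b ≡ 5. Check v ∈ {∞, 2, 3, 5, 7, 13, 17, 19, 23}.
v=19: a=19^1·(≡18), b=19^2·(≡7) mod 19; (18|19)=-1, (7|19)=+1; (−1)^{1·2·9}·(-1)^2·(+1)^1 = +1.
v=3: a=3^2·(≡2), b=3^2·(≡2) mod 3; (2|3)=-1, (2|3)=-1; (−1)^{2·2·1}·(-1)^2·(-1)^2 = +1.
v=7: a=7^1·(≡3), b=7^2·(≡6) mod 7; (3|7)=-1, (6|7)=-1; (−1)^{1·2·3}·(-1)^2·(-1)^1 = -1.
v=5: a=5^-1·(≡1), b=5^3·(≡4) mod 5; (1|5)=+1, (4|5)=+1; (−1)^{-1·3·2}·(+1)^3·(+1)^-1 = +1.
v=17: a=17^-2·(≡3), b=17^-4·(≡5) mod 17; (3|17)=-1, (5|17)=-1; (−1)^{-2·-4·8}·(-1)^-4·(-1)^-2 = +1.
v=∞: -15295 < 0 and 5 > 0  ⇒  (a,b)_∞ = +1.
v=2: v_2(a)=10, v_2(b)=18; units ≡ 1, 5 (mod 8); ε·ε+αω+βω = 0·0+10·1+18·0 ≡ 0  ⇒  (a,b)_2 = +1.
v=13: a=13^2·(≡2), b=13^2·(≡2) mod 13; (2|13)=-1, (2|13)=-1; (−1)^{2·2·6}·(-1)^2·(-1)^2 = +1.
v=23: a=23^1·(≡1), b=23^2·(≡17) mod 23; (1|23)=+1, (17|23)=-1; (−1)^{1·2·11}·(+1)^2·(-1)^1 = -1.
Ram(-15295, 5) = {7, 23}; no ℚ_7-point on the conic.

[7, 23]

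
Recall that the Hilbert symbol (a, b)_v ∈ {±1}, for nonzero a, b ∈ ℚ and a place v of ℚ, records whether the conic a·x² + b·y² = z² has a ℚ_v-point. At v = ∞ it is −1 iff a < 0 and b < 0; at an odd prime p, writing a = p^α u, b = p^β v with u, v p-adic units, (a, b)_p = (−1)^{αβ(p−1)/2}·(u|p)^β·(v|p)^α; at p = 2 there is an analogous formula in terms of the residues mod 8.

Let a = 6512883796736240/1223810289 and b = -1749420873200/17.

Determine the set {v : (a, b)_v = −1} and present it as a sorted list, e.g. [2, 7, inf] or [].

(a, b) ≡ (935, -24871) mod (ℚ^×)²; places V = {2, 3, 5, 7, 11, 13, 17, 19, 23, 41, ∞}.
(a,b)_19: α=2, u≡5; β=3, v≡8 (mod 19); (5|19)=+1, (8|19)=-1; sign (−1)^0·+1^3·-1^2 = +1.
(a,b)_∞: sgn(935)=+, sgn(-24871)=−, so +1.
(a,b)_17: α=1, u≡15; β=-1, v≡13 (mod 17); (15|17)=+1, (13|17)=+1; sign (−1)^0·+1^-1·+1^1 = +1.
(a,b)_3: α=-4, u≡2; β=0, v≡2 (mod 3); (2|3)=-1, (2|3)=-1; sign (−1)^0·-1^0·-1^-4 = +1.
(a,b)_11: α=5, u≡7; β=1, v≡1 (mod 11); (7|11)=-1, (1|11)=+1; sign (−1)^1·-1^1·+1^5 = +1.
(a,b)_23: α=-2, u≡22; β=0, v≡14 (mod 23); (22|23)=-1, (14|23)=-1; sign (−1)^0·-1^0·-1^-2 = +1.
(a,b)_7: α=2, u≡1; β=3, v≡6 (mod 7); (1|7)=+1, (6|7)=-1; sign (−1)^0·+1^3·-1^2 = +1.
(a,b)_5: α=1, u≡2; β=2, v≡1 (mod 5); (2|5)=-1, (1|5)=+1; sign (−1)^0·-1^2·+1^1 = +1.
(a,b)_41: α=2, u≡21; β=0, v≡16 (mod 41); (21|41)=+1, (16|41)=+1; sign (−1)^0·+1^0·+1^2 = +1.
(a,b)_2: α=4, β=4; u≡7, v≡1 (mod 8); ε(u)ε(v)=1·0, αω(v)=4·0, βω(u)=4·0; sum ≡ 0  ⇒  +1.
(a,b)_13: α=-4, u≡1; β=2, v≡5 (mod 13); (1|13)=+1, (5|13)=-1; sign (−1)^0·+1^2·-1^-4 = +1.
Every local symbol is +1, so the conic 935·x² + -24871·y² = z² has ℚ_v-points for all v and hence a ℚ-point; (a, b / ℚ) ≅ M_2(ℚ).

[]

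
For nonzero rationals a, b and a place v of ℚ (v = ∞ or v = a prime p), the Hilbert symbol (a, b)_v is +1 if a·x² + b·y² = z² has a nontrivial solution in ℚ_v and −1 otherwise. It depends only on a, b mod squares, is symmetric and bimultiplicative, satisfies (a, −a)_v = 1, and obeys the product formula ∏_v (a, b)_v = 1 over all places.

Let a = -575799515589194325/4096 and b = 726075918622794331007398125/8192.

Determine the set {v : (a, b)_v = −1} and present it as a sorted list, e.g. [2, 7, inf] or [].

Mod squares: a ≡ -528333, b ≡ 15466. Check v ∈ {∞, 2, 3, 5, 11, 13, 19, 23, 31, 37}.
v=13: a=13^1·(≡12), b=13^2·(≡1) mod 13; (12|13)=+1, (1|13)=+1; (−1)^{1·2·6}·(+1)^2·(+1)^1 = +1.
v=37: a=37^2·(≡4), b=37^3·(≡30) mod 37; (4|37)=+1, (30|37)=+1; (−1)^{2·3·18}·(+1)^3·(+1)^2 = +1.
v=23: a=23^1·(≡8), b=23^2·(≡20) mod 23; (8|23)=+1, (20|23)=-1; (−1)^{1·2·11}·(+1)^2·(-1)^1 = -1.
v=11: a=11^2·(≡7), b=11^3·(≡1) mod 11; (7|11)=-1, (1|11)=+1; (−1)^{2·3·5}·(-1)^3·(+1)^2 = -1.
v=19: a=19^3·(≡16), b=19^5·(≡11) mod 19; (16|19)=+1, (11|19)=+1; (−1)^{3·5·9}·(+1)^5·(+1)^3 = -1.
v=2: v_2(a)=-12, v_2(b)=-13; units ≡ 3, 5 (mod 8); ε·ε+αω+βω = 1·0+-12·1+-13·1 ≡ 1  ⇒  (a,b)_2 = -1.
v=3: a=3^7·(≡1), b=3^4·(≡1) mod 3; (1|3)=+1, (1|3)=+1; (−1)^{7·4·1}·(+1)^4·(+1)^7 = +1.
v=5: a=5^2·(≡2), b=5^4·(≡1) mod 5; (2|5)=-1, (1|5)=+1; (−1)^{2·4·2}·(-1)^4·(+1)^2 = +1.
v=∞: -528333 < 0 and 15466 > 0  ⇒  (a,b)_∞ = +1.
v=31: a=31^1·(≡25), b=31^2·(≡8) mod 31; (25|31)=+1, (8|31)=+1; (−1)^{1·2·15}·(+1)^2·(+1)^1 = +1.
Ram(-528333, 15466) = {2, 11, 19, 23}; no ℚ_2-point on the conic.

[2, 11, 19, 23]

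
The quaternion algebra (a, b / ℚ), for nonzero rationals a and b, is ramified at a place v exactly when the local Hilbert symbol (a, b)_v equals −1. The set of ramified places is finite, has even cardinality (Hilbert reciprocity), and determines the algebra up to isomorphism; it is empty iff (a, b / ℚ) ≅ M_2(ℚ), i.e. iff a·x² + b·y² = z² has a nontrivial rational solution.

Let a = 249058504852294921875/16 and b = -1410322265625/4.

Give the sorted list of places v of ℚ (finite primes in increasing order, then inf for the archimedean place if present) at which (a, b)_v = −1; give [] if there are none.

Mod squares: a ≡ 115, b ≡ -273. Check v ∈ {∞, 2, 3, 5, 7, 13, 23}.
v=3: a=3^4·(≡1), b=3^1·(≡2) mod 3; (1|3)=+1, (2|3)=-1; (−1)^{4·1·1}·(+1)^1·(-1)^4 = +1.
v=23: a=23^3·(≡20), b=23^2·(≡1) mod 23; (20|23)=-1, (1|23)=+1; (−1)^{3·2·11}·(-1)^2·(+1)^3 = +1.
v=∞: 115 > 0 and -273 < 0  ⇒  (a,b)_∞ = +1.
v=7: a=7^2·(≡5), b=7^1·(≡6) mod 7; (5|7)=-1, (6|7)=-1; (−1)^{2·1·3}·(-1)^1·(-1)^2 = -1.
v=13: a=13^2·(≡11), b=13^1·(≡5) mod 13; (11|13)=-1, (5|13)=-1; (−1)^{2·1·6}·(-1)^1·(-1)^2 = -1.
v=5: a=5^15·(≡2), b=5^10·(≡2) mod 5; (2|5)=-1, (2|5)=-1; (−1)^{15·10·2}·(-1)^10·(-1)^15 = -1.
v=2: v_2(a)=-4, v_2(b)=-2; units ≡ 3, 7 (mod 8); ε·ε+αω+βω = 1·1+-4·0+-2·1 ≡ 1  ⇒  (a,b)_2 = -1.
Ram(115, -273) = {2, 5, 7, 13}; no ℚ_2-point on the conic.

[2, 5, 7, 13]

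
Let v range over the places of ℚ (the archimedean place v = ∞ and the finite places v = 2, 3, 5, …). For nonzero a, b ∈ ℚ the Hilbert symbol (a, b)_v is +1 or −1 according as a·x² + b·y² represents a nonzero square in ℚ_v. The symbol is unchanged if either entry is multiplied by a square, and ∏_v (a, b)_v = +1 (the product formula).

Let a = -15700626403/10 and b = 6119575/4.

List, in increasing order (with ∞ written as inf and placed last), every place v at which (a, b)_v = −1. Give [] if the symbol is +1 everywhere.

(a, b) ≡ (-1870, 7) mod (ℚ^×)²; places V = {2, 5, 7, 11, 17, ∞}.
(a,b)_∞: sgn(-1870)=−, sgn(7)=+, so +1.
(a,b)_11: α=3, u≡10; β=2, v≡2 (mod 11); (10|11)=-1, (2|11)=-1; sign (−1)^0·-1^2·-1^3 = -1.
(a,b)_17: α=3, u≡15; β=2, v≡11 (mod 17); (15|17)=+1, (11|17)=-1; sign (−1)^0·+1^2·-1^3 = -1.
(a,b)_7: α=4, u≡5; β=1, v≡4 (mod 7); (5|7)=-1, (4|7)=+1; sign (−1)^0·-1^1·+1^4 = -1.
(a,b)_5: α=-1, u≡1; β=2, v≡2 (mod 5); (1|5)=+1, (2|5)=-1; sign (−1)^0·+1^2·-1^-1 = -1.
(a,b)_2: α=-1, β=-2; u≡1, v≡7 (mod 8); ε(u)ε(v)=0·1, αω(v)=-1·0, βω(u)=-2·0; sum ≡ 0  ⇒  +1.
|Ram(-1870, 7)| = 4, even; anisotropic at {5, 7, 11, 17}.

[5, 7, 11, 17]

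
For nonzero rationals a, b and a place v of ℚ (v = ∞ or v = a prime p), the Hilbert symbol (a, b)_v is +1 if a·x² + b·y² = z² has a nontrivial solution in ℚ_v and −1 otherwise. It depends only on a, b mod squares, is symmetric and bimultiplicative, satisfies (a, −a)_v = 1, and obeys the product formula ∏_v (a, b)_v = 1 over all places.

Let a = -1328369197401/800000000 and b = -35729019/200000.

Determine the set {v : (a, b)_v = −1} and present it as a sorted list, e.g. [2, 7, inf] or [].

[5, inf]

(a, b) ≡ (-2, -255) mod (ℚ^×)²; places V = {2, 3, 5, 17, 31, ∞}.
(a,b)_5: α=-8, u≡3; β=-5, v≡4 (mod 5); (3|5)=-1, (4|5)=+1; sign (−1)^0·-1^-5·+1^-8 = -1.
(a,b)_3: α=14, u≡1; β=7, v≡2 (mod 3); (1|3)=+1, (2|3)=-1; sign (−1)^0·+1^7·-1^14 = +1.
(a,b)_2: α=-11, β=-6; u≡7, v≡1 (mod 8); ε(u)ε(v)=1·0, αω(v)=-11·0, βω(u)=-6·0; sum ≡ 0  ⇒  +1.
(a,b)_17: α=2, u≡15; β=1, v≡13 (mod 17); (15|17)=+1, (13|17)=+1; sign (−1)^0·+1^1·+1^2 = +1.
(a,b)_31: α=2, u≡29; β=2, v≡6 (mod 31); (29|31)=-1, (6|31)=-1; sign (−1)^0·-1^2·-1^2 = +1.
(a,b)_∞: sgn(-2)=−, sgn(-255)=−, so -1.
(-2, -255 / ℚ) ramifies at {5, ∞}: a division algebra.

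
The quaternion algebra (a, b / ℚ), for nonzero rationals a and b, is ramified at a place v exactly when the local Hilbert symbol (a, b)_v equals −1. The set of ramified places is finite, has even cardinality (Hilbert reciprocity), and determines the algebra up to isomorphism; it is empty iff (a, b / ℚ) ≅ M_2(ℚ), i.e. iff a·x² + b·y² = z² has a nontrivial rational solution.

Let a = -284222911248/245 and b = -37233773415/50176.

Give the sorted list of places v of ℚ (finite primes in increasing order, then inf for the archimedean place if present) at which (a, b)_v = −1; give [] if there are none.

[37, 41, 47, inf]

Mod squares: a ≡ -4467565, b ≡ -5675015. Check v ∈ {∞, 2, 3, 5, 7, 19, 31, 37, 41, 47}.
v=∞: -4467565 < 0 and -5675015 < 0  ⇒  (a,b)_∞ = -1.
v=5: a=5^-1·(≡3), b=5^1·(≡2) mod 5; (3|5)=-1, (2|5)=-1; (−1)^{-1·1·2}·(-1)^1·(-1)^-1 = +1.
v=47: a=47^2·(≡20), b=47^1·(≡31) mod 47; (20|47)=-1, (31|47)=-1; (−1)^{2·1·23}·(-1)^1·(-1)^2 = -1.
v=3: a=3^2·(≡2), b=3^8·(≡1) mod 3; (2|3)=-1, (1|3)=+1; (−1)^{2·8·1}·(-1)^8·(+1)^2 = +1.
v=37: a=37^1·(≡31), b=37^0·(≡24) mod 37; (31|37)=-1, (24|37)=-1; (−1)^{1·0·18}·(-1)^0·(-1)^1 = -1.
v=7: a=7^-2·(≡5), b=7^-2·(≡4) mod 7; (5|7)=-1, (4|7)=+1; (−1)^{-2·-2·3}·(-1)^-2·(+1)^-2 = +1.
v=31: a=31^1·(≡9), b=31^1·(≡13) mod 31; (9|31)=+1, (13|31)=-1; (−1)^{1·1·15}·(+1)^1·(-1)^1 = +1.
v=41: a=41^1·(≡27), b=41^1·(≡5) mod 41; (27|41)=-1, (5|41)=+1; (−1)^{1·1·20}·(-1)^1·(+1)^1 = -1.
v=19: a=19^1·(≡17), b=19^1·(≡10) mod 19; (17|19)=+1, (10|19)=-1; (−1)^{1·1·9}·(+1)^1·(-1)^1 = +1.
v=2: v_2(a)=4, v_2(b)=-10; units ≡ 3, 1 (mod 8); ε·ε+αω+βω = 1·0+4·0+-10·1 ≡ 0  ⇒  (a,b)_2 = +1.
Ram(-4467565, -5675015) = {37, 41, 47, ∞}; no ℚ_37-point on the conic.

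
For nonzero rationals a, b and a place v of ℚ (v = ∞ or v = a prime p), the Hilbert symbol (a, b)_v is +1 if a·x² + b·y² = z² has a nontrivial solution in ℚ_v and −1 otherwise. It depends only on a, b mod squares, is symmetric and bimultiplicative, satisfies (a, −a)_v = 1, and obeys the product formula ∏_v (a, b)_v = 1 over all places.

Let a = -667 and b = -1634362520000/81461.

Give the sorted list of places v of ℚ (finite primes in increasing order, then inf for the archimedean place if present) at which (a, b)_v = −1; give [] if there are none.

Mod squares: a ≡ -667, b ≡ -3282307. Check v ∈ {∞, 2, 5, 7, 19, 23, 29, 37, 53}.
v=53: a=53^0·(≡22), b=53^-2·(≡16) mod 53; (22|53)=-1, (16|53)=+1; (−1)^{0·-2·26}·(-1)^-2·(+1)^0 = +1.
v=23: a=23^1·(≡17), b=23^1·(≡18) mod 23; (17|23)=-1, (18|23)=+1; (−1)^{1·1·11}·(-1)^1·(+1)^1 = +1.
v=2: v_2(a)=0, v_2(b)=6; units ≡ 5, 5 (mod 8); ε·ε+αω+βω = 0·0+0·1+6·1 ≡ 0  ⇒  (a,b)_2 = +1.
v=19: a=19^0·(≡17), b=19^3·(≡8) mod 19; (17|19)=+1, (8|19)=-1; (−1)^{0·3·9}·(+1)^3·(-1)^0 = +1.
v=5: a=5^0·(≡3), b=5^4·(≡3) mod 5; (3|5)=-1, (3|5)=-1; (−1)^{0·4·2}·(-1)^4·(-1)^0 = +1.
v=37: a=37^0·(≡36), b=37^1·(≡5) mod 37; (36|37)=+1, (5|37)=-1; (−1)^{0·1·18}·(+1)^1·(-1)^0 = +1.
v=29: a=29^1·(≡6), b=29^-1·(≡28) mod 29; (6|29)=+1, (28|29)=+1; (−1)^{1·-1·14}·(+1)^-1·(+1)^1 = +1.
v=7: a=7^0·(≡5), b=7^1·(≡4) mod 7; (5|7)=-1, (4|7)=+1; (−1)^{0·1·3}·(-1)^1·(+1)^0 = -1.
v=∞: -667 < 0 and -3282307 < 0  ⇒  (a,b)_∞ = -1.
(-667, -3282307 / ℚ) ramifies at {7, ∞}: a division algebra.

[7, inf]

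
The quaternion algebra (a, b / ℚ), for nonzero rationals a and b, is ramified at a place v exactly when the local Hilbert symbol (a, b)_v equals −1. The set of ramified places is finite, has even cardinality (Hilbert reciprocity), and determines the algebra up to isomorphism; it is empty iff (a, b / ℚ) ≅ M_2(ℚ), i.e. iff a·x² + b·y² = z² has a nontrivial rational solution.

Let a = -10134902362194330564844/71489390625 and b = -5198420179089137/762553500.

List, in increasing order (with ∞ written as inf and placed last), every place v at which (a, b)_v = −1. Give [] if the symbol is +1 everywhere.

Mod squares: a ≡ -127699, b ≡ -388843455. Check v ∈ {∞, 2, 3, 5, 7, 11, 13, 17, 19, 23, 29, 31, 47}.
v=7: a=7^10·(≡2), b=7^5·(≡4) mod 7; (2|7)=+1, (4|7)=+1; (−1)^{10·5·3}·(+1)^5·(+1)^10 = +1.
v=29: a=29^2·(≡27), b=29^1·(≡5) mod 29; (27|29)=-1, (5|29)=+1; (−1)^{2·1·14}·(-1)^1·(+1)^2 = -1.
v=19: a=19^1·(≡6), b=19^1·(≡7) mod 19; (6|19)=+1, (7|19)=+1; (−1)^{1·1·9}·(+1)^1·(+1)^1 = -1.
v=17: a=17^4·(≡14), b=17^4·(≡12) mod 17; (14|17)=-1, (12|17)=-1; (−1)^{4·4·8}·(-1)^4·(-1)^4 = +1.
v=2: v_2(a)=2, v_2(b)=-2; units ≡ 5, 1 (mod 8); ε·ε+αω+βω = 0·0+2·0+-2·1 ≡ 0  ⇒  (a,b)_2 = +1.
v=23: a=23^-2·(≡19), b=23^-2·(≡5) mod 23; (19|23)=-1, (5|23)=-1; (−1)^{-2·-2·11}·(-1)^-2·(-1)^-2 = +1.
v=11: a=11^1·(≡7), b=11^1·(≡2) mod 11; (7|11)=-1, (2|11)=-1; (−1)^{1·1·5}·(-1)^1·(-1)^1 = -1.
v=31: a=31^-2·(≡22), b=31^-2·(≡24) mod 31; (22|31)=-1, (24|31)=-1; (−1)^{-2·-2·15}·(-1)^-2·(-1)^-2 = +1.
v=∞: -127699 < 0 and -388843455 < 0  ⇒  (a,b)_∞ = -1.
v=13: a=13^1·(≡2), b=13^1·(≡6) mod 13; (2|13)=-1, (6|13)=-1; (−1)^{1·1·6}·(-1)^1·(-1)^1 = +1.
v=47: a=47^1·(≡8), b=47^1·(≡9) mod 47; (8|47)=+1, (9|47)=+1; (−1)^{1·1·23}·(+1)^1·(+1)^1 = -1.
v=5: a=5^-6·(≡1), b=5^-3·(≡1) mod 5; (1|5)=+1, (1|5)=+1; (−1)^{-6·-3·2}·(+1)^-3·(+1)^-6 = +1.
v=3: a=3^-2·(≡2), b=3^-1·(≡2) mod 3; (2|3)=-1, (2|3)=-1; (−1)^{-2·-1·1}·(-1)^-1·(-1)^-2 = -1.
Ram(-127699, -388843455) = {3, 11, 19, 29, 47, ∞}; no ℚ_3-point on the conic.

[3, 11, 19, 29, 47, inf]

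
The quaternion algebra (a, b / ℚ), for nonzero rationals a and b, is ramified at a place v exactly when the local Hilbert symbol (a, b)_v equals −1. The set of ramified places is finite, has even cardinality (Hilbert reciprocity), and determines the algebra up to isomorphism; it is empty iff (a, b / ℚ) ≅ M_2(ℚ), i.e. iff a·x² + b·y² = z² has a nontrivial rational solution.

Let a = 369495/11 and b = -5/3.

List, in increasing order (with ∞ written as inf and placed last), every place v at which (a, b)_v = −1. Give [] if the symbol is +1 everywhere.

[3, 5, 7, 11]

(a, b) ≡ (451605, -15) mod (ℚ^×)²; places V = {2, 3, 5, 7, 11, 17, 23, ∞}.
(a,b)_11: α=-1, u≡5; β=0, v≡2 (mod 11); (5|11)=+1, (2|11)=-1; sign (−1)^0·+1^0·-1^-1 = -1.
(a,b)_17: α=1, u≡7; β=0, v≡4 (mod 17); (7|17)=-1, (4|17)=+1; sign (−1)^0·-1^0·+1^1 = +1.
(a,b)_3: α=3, u≡1; β=-1, v≡1 (mod 3); (1|3)=+1, (1|3)=+1; sign (−1)^1·+1^-1·+1^3 = -1.
(a,b)_7: α=1, u≡3; β=0, v≡3 (mod 7); (3|7)=-1, (3|7)=-1; sign (−1)^0·-1^0·-1^1 = -1.
(a,b)_23: α=1, u≡1; β=0, v≡6 (mod 23); (1|23)=+1, (6|23)=+1; sign (−1)^0·+1^0·+1^1 = +1.
(a,b)_∞: sgn(451605)=+, sgn(-15)=−, so +1.
(a,b)_2: α=0, β=0; u≡5, v≡1 (mod 8); ε(u)ε(v)=0·0, αω(v)=0·0, βω(u)=0·1; sum ≡ 0  ⇒  +1.
(a,b)_5: α=1, u≡4; β=1, v≡3 (mod 5); (4|5)=+1, (3|5)=-1; sign (−1)^0·+1^1·-1^1 = -1.
Ram(451605, -15) = {3, 5, 7, 11}; no ℚ_3-point on the conic.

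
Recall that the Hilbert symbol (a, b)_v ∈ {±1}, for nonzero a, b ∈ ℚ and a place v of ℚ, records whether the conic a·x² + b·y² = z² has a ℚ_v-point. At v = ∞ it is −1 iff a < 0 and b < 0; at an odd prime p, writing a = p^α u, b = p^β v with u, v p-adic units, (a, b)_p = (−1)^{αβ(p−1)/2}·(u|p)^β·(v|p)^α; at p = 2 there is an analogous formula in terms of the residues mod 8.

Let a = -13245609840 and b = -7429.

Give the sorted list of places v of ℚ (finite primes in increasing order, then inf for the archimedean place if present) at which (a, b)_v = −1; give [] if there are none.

Mod squares: a ≡ -15, b ≡ -7429. Check v ∈ {∞, 2, 3, 5, 17, 19, 23}.
v=∞: -15 < 0 and -7429 < 0  ⇒  (a,b)_∞ = -1.
v=2: v_2(a)=4, v_2(b)=0; units ≡ 1, 3 (mod 8); ε·ε+αω+βω = 0·1+4·1+0·0 ≡ 0  ⇒  (a,b)_2 = +1.
v=5: a=5^1·(≡2), b=5^0·(≡1) mod 5; (2|5)=-1, (1|5)=+1; (−1)^{1·0·2}·(-1)^0·(+1)^1 = +1.
v=17: a=17^2·(≡1), b=17^1·(≡5) mod 17; (1|17)=+1, (5|17)=-1; (−1)^{2·1·8}·(+1)^1·(-1)^2 = +1.
v=23: a=23^2·(≡13), b=23^1·(≡22) mod 23; (13|23)=+1, (22|23)=-1; (−1)^{2·1·11}·(+1)^1·(-1)^2 = +1.
v=3: a=3^1·(≡1), b=3^0·(≡2) mod 3; (1|3)=+1, (2|3)=-1; (−1)^{1·0·1}·(+1)^0·(-1)^1 = -1.
v=19: a=19^2·(≡11), b=19^1·(≡8) mod 19; (11|19)=+1, (8|19)=-1; (−1)^{2·1·9}·(+1)^1·(-1)^2 = +1.
Ram(-15, -7429) = {3, ∞}; no ℚ_3-point on the conic.

[3, inf]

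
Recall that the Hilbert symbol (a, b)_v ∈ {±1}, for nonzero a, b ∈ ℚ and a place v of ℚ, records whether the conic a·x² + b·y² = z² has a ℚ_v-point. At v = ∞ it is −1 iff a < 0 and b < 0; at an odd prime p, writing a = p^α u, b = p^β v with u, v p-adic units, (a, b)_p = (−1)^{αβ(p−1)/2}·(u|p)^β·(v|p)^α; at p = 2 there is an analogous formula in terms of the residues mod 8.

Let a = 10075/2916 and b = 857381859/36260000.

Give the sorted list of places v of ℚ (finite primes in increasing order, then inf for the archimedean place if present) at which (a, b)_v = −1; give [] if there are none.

(a, b) ≡ (403, 54094) mod (ℚ^×)²; places V = {2, 3, 5, 7, 13, 17, 19, 31, 37, 43, ∞}.
(a,b)_13: α=1, u≡2; β=0, v≡10 (mod 13); (2|13)=-1, (10|13)=+1; sign (−1)^0·-1^0·+1^1 = +1.
(a,b)_2: α=-2, β=-5; u≡3, v≡7 (mod 8); ε(u)ε(v)=1·1, αω(v)=-2·0, βω(u)=-5·1; sum ≡ 0  ⇒  +1.
(a,b)_5: α=2, u≡3; β=-4, v≡4 (mod 5); (3|5)=-1, (4|5)=+1; sign (−1)^0·-1^-4·+1^2 = +1.
(a,b)_37: α=0, u≡9; β=-1, v≡24 (mod 37); (9|37)=+1, (24|37)=-1; sign (−1)^0·+1^-1·-1^0 = +1.
(a,b)_19: α=0, u≡9; β=4, v≡5 (mod 19); (9|19)=+1, (5|19)=+1; sign (−1)^0·+1^4·+1^0 = +1.
(a,b)_7: α=0, u≡4; β=-2, v≡6 (mod 7); (4|7)=+1, (6|7)=-1; sign (−1)^0·+1^-2·-1^0 = +1.
(a,b)_3: α=-6, u≡1; β=2, v≡1 (mod 3); (1|3)=+1, (1|3)=+1; sign (−1)^0·+1^2·+1^-6 = +1.
(a,b)_∞: sgn(403)=+, sgn(54094)=+, so +1.
(a,b)_43: α=0, u≡36; β=1, v≡36 (mod 43); (36|43)=+1, (36|43)=+1; sign (−1)^0·+1^1·+1^0 = +1.
(a,b)_31: α=1, u≡23; β=0, v≡27 (mod 31); (23|31)=-1, (27|31)=-1; sign (−1)^0·-1^0·-1^1 = -1.
(a,b)_17: α=0, u≡5; β=1, v≡7 (mod 17); (5|17)=-1, (7|17)=-1; sign (−1)^0·-1^1·-1^0 = -1.
(403, 54094 / ℚ) ramifies at {17, 31}: a division algebra.

[17, 31]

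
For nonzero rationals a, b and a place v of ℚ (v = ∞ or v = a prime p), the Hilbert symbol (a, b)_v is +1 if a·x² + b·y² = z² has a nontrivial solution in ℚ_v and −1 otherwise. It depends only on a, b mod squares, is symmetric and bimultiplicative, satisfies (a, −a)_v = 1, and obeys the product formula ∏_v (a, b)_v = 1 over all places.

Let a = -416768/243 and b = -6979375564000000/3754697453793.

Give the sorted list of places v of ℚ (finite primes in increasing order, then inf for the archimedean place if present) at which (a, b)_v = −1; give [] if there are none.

[3, 19, 37, inf]

(a, b) ≡ (-1221, -627) mod (ℚ^×)²; places V = {2, 3, 5, 7, 11, 13, 19, 31, 37, ∞}.
(a,b)_3: α=-5, u≡1; β=-7, v≡1 (mod 3); (1|3)=+1, (1|3)=+1; sign (−1)^1·+1^-7·+1^-5 = -1.
(a,b)_5: α=0, u≡4; β=6, v≡3 (mod 5); (4|5)=+1, (3|5)=-1; sign (−1)^0·+1^6·-1^0 = +1.
(a,b)_∞: sgn(-1221)=−, sgn(-627)=−, so -1.
(a,b)_37: α=1, u≡1; β=4, v≡24 (mod 37); (1|37)=+1, (24|37)=-1; sign (−1)^0·+1^4·-1^1 = -1.
(a,b)_7: α=0, u≡1; β=2, v≡5 (mod 7); (1|7)=+1, (5|7)=-1; sign (−1)^0·+1^2·-1^0 = +1.
(a,b)_31: α=0, u≡7; β=-4, v≡30 (mod 31); (7|31)=+1, (30|31)=-1; sign (−1)^0·+1^-4·-1^0 = +1.
(a,b)_11: α=1, u≡7; β=-1, v≡1 (mod 11); (7|11)=-1, (1|11)=+1; sign (−1)^1·-1^-1·+1^1 = +1.
(a,b)_2: α=10, β=8; u≡3, v≡5 (mod 8); ε(u)ε(v)=1·0, αω(v)=10·1, βω(u)=8·1; sum ≡ 0  ⇒  +1.
(a,b)_19: α=0, u≡15; β=1, v≡7 (mod 19); (15|19)=-1, (7|19)=+1; sign (−1)^0·-1^1·+1^0 = -1.
(a,b)_13: α=0, u≡10; β=-2, v≡3 (mod 13); (10|13)=+1, (3|13)=+1; sign (−1)^0·+1^-2·+1^0 = +1.
|Ram(-1221, -627)| = 4, even; anisotropic at {3, 19, 37, ∞}.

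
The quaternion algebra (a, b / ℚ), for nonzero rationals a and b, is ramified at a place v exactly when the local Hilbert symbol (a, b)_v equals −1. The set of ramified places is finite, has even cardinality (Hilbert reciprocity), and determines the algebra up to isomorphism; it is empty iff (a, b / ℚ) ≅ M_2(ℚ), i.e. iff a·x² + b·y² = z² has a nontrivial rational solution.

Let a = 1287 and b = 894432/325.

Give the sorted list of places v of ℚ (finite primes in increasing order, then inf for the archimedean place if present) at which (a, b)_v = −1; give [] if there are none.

[2, 3, 7, 11]

Mod squares: a ≡ 143, b ≡ 6006. Check v ∈ {∞, 2, 3, 5, 7, 11, 13}.
v=∞: 143 > 0 and 6006 > 0  ⇒  (a,b)_∞ = +1.
v=2: v_2(a)=0, v_2(b)=5; units ≡ 7, 3 (mod 8); ε·ε+αω+βω = 1·1+0·1+5·0 ≡ 1  ⇒  (a,b)_2 = -1.
v=11: a=11^1·(≡7), b=11^3·(≡2) mod 11; (7|11)=-1, (2|11)=-1; (−1)^{1·3·5}·(-1)^3·(-1)^1 = -1.
v=5: a=5^0·(≡2), b=5^-2·(≡4) mod 5; (2|5)=-1, (4|5)=+1; (−1)^{0·-2·2}·(-1)^-2·(+1)^0 = +1.
v=7: a=7^0·(≡6), b=7^1·(≡4) mod 7; (6|7)=-1, (4|7)=+1; (−1)^{0·1·3}·(-1)^1·(+1)^0 = -1.
v=13: a=13^1·(≡8), b=13^-1·(≡7) mod 13; (8|13)=-1, (7|13)=-1; (−1)^{1·-1·6}·(-1)^-1·(-1)^1 = +1.
v=3: a=3^2·(≡2), b=3^1·(≡1) mod 3; (2|3)=-1, (1|3)=+1; (−1)^{2·1·1}·(-1)^1·(+1)^2 = -1.
(143, 6006 / ℚ) ramifies at {2, 3, 7, 11}: a division algebra.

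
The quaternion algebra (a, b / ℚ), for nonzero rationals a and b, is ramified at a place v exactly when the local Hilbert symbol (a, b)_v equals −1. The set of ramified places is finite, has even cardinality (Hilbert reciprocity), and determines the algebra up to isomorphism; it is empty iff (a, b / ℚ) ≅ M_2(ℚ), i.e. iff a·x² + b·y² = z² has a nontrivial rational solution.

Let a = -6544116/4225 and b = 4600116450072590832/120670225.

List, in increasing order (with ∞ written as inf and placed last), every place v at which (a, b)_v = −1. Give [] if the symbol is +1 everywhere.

Mod squares: a ≡ -629, b ≡ 1463. Check v ∈ {∞, 2, 3, 5, 7, 11, 13, 17, 19, 23, 37}.
v=17: a=17^3·(≡5), b=17^4·(≡13) mod 17; (5|17)=-1, (13|17)=+1; (−1)^{3·4·8}·(-1)^4·(+1)^3 = +1.
v=23: a=23^0·(≡19), b=23^2·(≡11) mod 23; (19|23)=-1, (11|23)=-1; (−1)^{0·2·11}·(-1)^2·(-1)^0 = +1.
v=5: a=5^-2·(≡1), b=5^-2·(≡3) mod 5; (1|5)=+1, (3|5)=-1; (−1)^{-2·-2·2}·(+1)^-2·(-1)^-2 = +1.
v=19: a=19^0·(≡5), b=19^3·(≡11) mod 19; (5|19)=+1, (11|19)=+1; (−1)^{0·3·9}·(+1)^3·(+1)^0 = +1.
v=7: a=7^0·(≡4), b=7^1·(≡3) mod 7; (4|7)=+1, (3|7)=-1; (−1)^{0·1·3}·(+1)^1·(-1)^0 = +1.
v=37: a=37^1·(≡20), b=37^2·(≡20) mod 37; (20|37)=-1, (20|37)=-1; (−1)^{1·2·18}·(-1)^2·(-1)^1 = -1.
v=∞: -629 < 0 and 1463 > 0  ⇒  (a,b)_∞ = +1.
v=11: a=11^0·(≡4), b=11^1·(≡4) mod 11; (4|11)=+1, (4|11)=+1; (−1)^{0·1·5}·(+1)^1·(+1)^0 = +1.
v=13: a=13^-2·(≡7), b=13^-6·(≡5) mod 13; (7|13)=-1, (5|13)=-1; (−1)^{-2·-6·6}·(-1)^-6·(-1)^-2 = +1.
v=2: v_2(a)=2, v_2(b)=4; units ≡ 3, 7 (mod 8); ε·ε+αω+βω = 1·1+2·0+4·1 ≡ 1  ⇒  (a,b)_2 = -1.
v=3: a=3^2·(≡1), b=3^2·(≡2) mod 3; (1|3)=+1, (2|3)=-1; (−1)^{2·2·1}·(+1)^2·(-1)^2 = +1.
Ram(-629, 1463) = {2, 37}; no ℚ_2-point on the conic.

[2, 37]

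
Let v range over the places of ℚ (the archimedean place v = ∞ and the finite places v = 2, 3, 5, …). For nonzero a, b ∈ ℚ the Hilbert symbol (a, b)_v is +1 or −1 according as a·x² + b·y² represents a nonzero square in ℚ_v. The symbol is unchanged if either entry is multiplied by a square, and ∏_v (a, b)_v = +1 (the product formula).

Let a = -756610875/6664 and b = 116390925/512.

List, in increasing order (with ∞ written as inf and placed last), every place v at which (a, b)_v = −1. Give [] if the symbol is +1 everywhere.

Mod squares: a ≡ -3910, b ≡ 2346. Check v ∈ {∞, 2, 3, 5, 7, 17, 19, 23}.
v=2: v_2(a)=-3, v_2(b)=-9; units ≡ 5, 5 (mod 8); ε·ε+αω+βω = 0·0+-3·1+-9·1 ≡ 0  ⇒  (a,b)_2 = +1.
v=5: a=5^3·(≡2), b=5^2·(≡1) mod 5; (2|5)=-1, (1|5)=+1; (−1)^{3·2·2}·(-1)^2·(+1)^3 = +1.
v=23: a=23^1·(≡5), b=23^1·(≡14) mod 23; (5|23)=-1, (14|23)=-1; (−1)^{1·1·11}·(-1)^1·(-1)^1 = -1.
v=19: a=19^2·(≡16), b=19^0·(≡16) mod 19; (16|19)=+1, (16|19)=+1; (−1)^{2·0·9}·(+1)^0·(+1)^2 = +1.
v=7: a=7^-2·(≡5), b=7^2·(≡1) mod 7; (5|7)=-1, (1|7)=+1; (−1)^{-2·2·3}·(-1)^2·(+1)^-2 = +1.
v=3: a=3^6·(≡2), b=3^5·(≡2) mod 3; (2|3)=-1, (2|3)=-1; (−1)^{6·5·1}·(-1)^5·(-1)^6 = -1.
v=17: a=17^-1·(≡16), b=17^1·(≡15) mod 17; (16|17)=+1, (15|17)=+1; (−1)^{-1·1·8}·(+1)^1·(+1)^-1 = +1.
v=∞: -3910 < 0 and 2346 > 0  ⇒  (a,b)_∞ = +1.
Ram(-3910, 2346) = {3, 23}; no ℚ_3-point on the conic.

[3, 23]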